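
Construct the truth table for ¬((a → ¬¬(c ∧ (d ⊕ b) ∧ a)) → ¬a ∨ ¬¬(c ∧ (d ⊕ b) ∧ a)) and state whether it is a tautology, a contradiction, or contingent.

a | b | c | d | (d ⊕ b) | (c ∧ (d ⊕ b)) | ((c ∧ (d ⊕ b)) ∧ a) | ¬((c ∧ (d ⊕ b)) ∧ a) | ¬¬((c ∧ (d ⊕ b)) ∧ a) | (a → ¬¬((c ∧ (d ⊕ b)) ∧ a)) | ¬a | (¬a ∨ ¬¬((c ∧ (d ⊕ b)) ∧ a)) | φ
- | - | - | - | ------- | ------------- | ------------------- | -------------------- | --------------------- | --------------------------- | -- | ---------------------------- | -
0 | 0 | 0 | 0 |    0    |       0       |          0          |          1           |           0           |              1              | 1  |              1               | 0
0 | 0 | 0 | 1 |    1    |       0       |          0          |          1           |           0           |              1              | 1  |              1               | 0
0 | 0 | 1 | 0 |    0    |       0       |          0          |          1           |           0           |              1              | 1  |              1               | 0
0 | 0 | 1 | 1 |    1    |       1       |          0          |          1           |           0           |              1              | 1  |              1               | 0
0 | 1 | 0 | 0 |    1    |       0       |          0          |          1           |           0           |              1              | 1  |              1               | 0
0 | 1 | 0 | 1 |    0    |       0       |          0          |          1           |           0           |              1              | 1  |              1               | 0
0 | 1 | 1 | 0 |    1    |       1       |          0          |          1           |           0           |              1              | 1  |              1               | 0
0 | 1 | 1 | 1 |    0    |       0       |          0          |          1           |           0           |              1              | 1  |              1               | 0
1 | 0 | 0 | 0 |    0    |       0       |          0          |          1           |           0           |              0              | 0  |              0               | 0
1 | 0 | 0 | 1 |    1    |       0       |          0          |          1           |           0           |              0              | 0  |              0               | 0
1 | 0 | 1 | 0 |    0    |       0       |          0          |          1           |           0           |              0              | 0  |              0               | 0
1 | 0 | 1 | 1 |    1    |       1       |          1          |          0           |           1           |              1              | 0  |              1               | 0
1 | 1 | 0 | 0 |    1    |       0       |          0          |          1           |           0           |              0              | 0  |              0               | 0
1 | 1 | 0 | 1 |    0    |       0       |          0          |          1           |           0           |              0              | 0  |              0               | 0
1 | 1 | 1 | 0 |    1    |       1       |          1          |          0           |           1           |              1              | 0  |              1               | 0
1 | 1 | 1 | 1 |    0    |       0       |          0          |          1           |           0           |              0              | 0  |              0               | 0
Every row is 0, so the formula is a contradiction.

contradiction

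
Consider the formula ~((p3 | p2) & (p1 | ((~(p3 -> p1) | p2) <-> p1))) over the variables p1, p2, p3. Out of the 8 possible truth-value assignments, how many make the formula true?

p1 | p2 | p3 | φ
-- | -- | -- | -
T  | T  | T  | F
T  | T  | F  | F
T  | F  | T  | F
T  | F  | F  | T
F  | T  | T  | T
F  | T  | F  | T
F  | F  | T  | T
F  | F  | F  | T
The formula is true on 5 of the 8 rows.

5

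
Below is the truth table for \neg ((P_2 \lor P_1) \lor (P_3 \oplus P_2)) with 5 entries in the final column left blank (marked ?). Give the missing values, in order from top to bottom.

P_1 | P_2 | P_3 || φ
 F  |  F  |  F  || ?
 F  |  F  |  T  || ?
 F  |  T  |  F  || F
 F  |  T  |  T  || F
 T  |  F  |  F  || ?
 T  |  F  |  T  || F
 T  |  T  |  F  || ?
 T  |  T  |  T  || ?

T, F, F, F, F

Row P_1=F, P_2=F, P_3=F: (P_2 \lor P_1) = F, (P_3 \oplus P_2) = F, ((P_2 \lor P_1) \lor (P_3 \oplus P_2)) = F, so the formula = T.
Row P_1=F, P_2=F, P_3=T: (P_2 \lor P_1) = F, (P_3 \oplus P_2) = T, ((P_2 \lor P_1) \lor (P_3 \oplus P_2)) = T, so the formula = F.
Row P_1=T, P_2=F, P_3=F: (P_2 \lor P_1) = T, (P_3 \oplus P_2) = F, ((P_2 \lor P_1) \lor (P_3 \oplus P_2)) = T, so the formula = F.
Row P_1=T, P_2=T, P_3=F: (P_2 \lor P_1) = T, (P_3 \oplus P_2) = T, ((P_2 \lor P_1) \lor (P_3 \oplus P_2)) = T, so the formula = F.
Row P_1=T, P_2=T, P_3=T: (P_2 \lor P_1) = T, (P_3 \oplus P_2) = F, ((P_2 \lor P_1) \lor (P_3 \oplus P_2)) = T, so the formula = F.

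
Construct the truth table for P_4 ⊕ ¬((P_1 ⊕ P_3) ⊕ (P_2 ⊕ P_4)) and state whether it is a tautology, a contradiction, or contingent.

contingent

P_1 | P_2 | P_3 | P_4 || φ
 F  |  F  |  F  |  F  || T
 F  |  F  |  F  |  T  || T
 F  |  F  |  T  |  F  || F
 F  |  F  |  T  |  T  || F
 F  |  T  |  F  |  F  || F
 F  |  T  |  F  |  T  || F
 F  |  T  |  T  |  F  || T
 F  |  T  |  T  |  T  || T
 T  |  F  |  F  |  F  || F
 T  |  F  |  F  |  T  || F
 T  |  F  |  T  |  F  || T
 T  |  F  |  T  |  T  || T
 T  |  T  |  F  |  F  || T
 T  |  T  |  F  |  T  || T
 T  |  T  |  T  |  F  || F
 T  |  T  |  T  |  T  || F
8 of 16 rows are T, so the formula is contingent.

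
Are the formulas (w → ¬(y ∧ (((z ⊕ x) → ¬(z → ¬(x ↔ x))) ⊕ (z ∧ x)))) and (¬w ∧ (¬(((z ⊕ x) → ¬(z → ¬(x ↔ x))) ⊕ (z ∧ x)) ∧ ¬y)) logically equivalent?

x  y  z  w  |  φ  ψ
T  T  T  T  |  T  F
T  T  T  F  |  T  F
T  T  F  T  |  T  F
T  T  F  F  |  T  F
T  F  T  T  |  T  F
T  F  T  F  |  T  T
T  F  F  T  |  T  F
T  F  F  F  |  T  T
F  T  T  T  |  F  F
F  T  T  F  |  T  F
F  T  F  T  |  F  F
F  T  F  F  |  T  F
F  F  T  T  |  T  F
F  F  T  F  |  T  F
F  F  F  T  |  T  F
F  F  F  F  |  T  F
The columns differ at x=T, y=T, z=T, w=T (φ=T, ψ=F), so they are not equivalent.

not equivalent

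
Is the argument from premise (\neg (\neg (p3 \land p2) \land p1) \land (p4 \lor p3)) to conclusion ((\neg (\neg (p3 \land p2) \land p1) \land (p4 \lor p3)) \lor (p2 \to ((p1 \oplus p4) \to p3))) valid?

p1 | p2 | p3 | p4 || φ | ψ
T  | T  | T  | T  || T | T
T  | T  | T  | F  || T | T
T  | T  | F  | T  || F | T
T  | T  | F  | F  || F | F
T  | F  | T  | T  || F | T
T  | F  | T  | F  || F | T
T  | F  | F  | T  || F | T
T  | F  | F  | F  || F | T
F  | T  | T  | T  || T | T
F  | T  | T  | F  || T | T
F  | T  | F  | T  || T | T
F  | T  | F  | F  || F | T
F  | F  | T  | T  || T | T
F  | F  | T  | F  || T | T
F  | F  | F  | T  || T | T
F  | F  | F  | F  || F | T
In every row where φ is true, ψ is also true, so φ ⊨ ψ.

yes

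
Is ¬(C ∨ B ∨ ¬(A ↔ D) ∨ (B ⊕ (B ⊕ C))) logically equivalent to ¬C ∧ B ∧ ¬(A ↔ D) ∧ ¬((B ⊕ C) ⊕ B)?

not equivalent

A  B  C  D  |  φ  ψ
F  F  F  F  |  T  F
F  F  F  T  |  F  F
F  F  T  F  |  F  F
F  F  T  T  |  F  F
F  T  F  F  |  F  F
F  T  F  T  |  F  T
F  T  T  F  |  F  F
F  T  T  T  |  F  F
T  F  F  F  |  F  F
T  F  F  T  |  T  F
T  F  T  F  |  F  F
T  F  T  T  |  F  F
T  T  F  F  |  F  T
T  T  F  T  |  F  F
T  T  T  F  |  F  F
T  T  T  T  |  F  F
The columns differ at A=F, B=F, C=F, D=F (φ=T, ψ=F), so they are not equivalent.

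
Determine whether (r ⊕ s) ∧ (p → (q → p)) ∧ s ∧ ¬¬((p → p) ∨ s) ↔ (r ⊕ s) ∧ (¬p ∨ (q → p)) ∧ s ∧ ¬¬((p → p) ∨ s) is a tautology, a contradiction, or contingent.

tautology

p | q | r | s | (r ⊕ s) | (q → p) | (p → (q → p)) | (p → p) | ((p → p) ∨ s) | ¬((p → p) ∨ s) | ¬¬((p → p) ∨ s) | ¬p | (¬p ∨ (q → p)) | φ
- | - | - | - | ------- | ------- | ------------- | ------- | ------------- | -------------- | --------------- | -- | -------------- | -
1 | 1 | 1 | 1 |    0    |    1    |       1       |    1    |       1       |       0        |        1        | 0  |       1        | 1
1 | 1 | 1 | 0 |    1    |    1    |       1       |    1    |       1       |       0        |        1        | 0  |       1        | 1
1 | 1 | 0 | 1 |    1    |    1    |       1       |    1    |       1       |       0        |        1        | 0  |       1        | 1
1 | 1 | 0 | 0 |    0    |    1    |       1       |    1    |       1       |       0        |        1        | 0  |       1        | 1
1 | 0 | 1 | 1 |    0    |    1    |       1       |    1    |       1       |       0        |        1        | 0  |       1        | 1
1 | 0 | 1 | 0 |    1    |    1    |       1       |    1    |       1       |       0        |        1        | 0  |       1        | 1
1 | 0 | 0 | 1 |    1    |    1    |       1       |    1    |       1       |       0        |        1        | 0  |       1        | 1
1 | 0 | 0 | 0 |    0    |    1    |       1       |    1    |       1       |       0        |        1        | 0  |       1        | 1
0 | 1 | 1 | 1 |    0    |    0    |       1       |    1    |       1       |       0        |        1        | 1  |       1        | 1
0 | 1 | 1 | 0 |    1    |    0    |       1       |    1    |       1       |       0        |        1        | 1  |       1        | 1
0 | 1 | 0 | 1 |    1    |    0    |       1       |    1    |       1       |       0        |        1        | 1  |       1        | 1
0 | 1 | 0 | 0 |    0    |    0    |       1       |    1    |       1       |       0        |        1        | 1  |       1        | 1
0 | 0 | 1 | 1 |    0    |    1    |       1       |    1    |       1       |       0        |        1        | 1  |       1        | 1
0 | 0 | 1 | 0 |    1    |    1    |       1       |    1    |       1       |       0        |        1        | 1  |       1        | 1
0 | 0 | 0 | 1 |    1    |    1    |       1       |    1    |       1       |       0        |        1        | 1  |       1        | 1
0 | 0 | 0 | 0 |    0    |    1    |       1       |    1    |       1       |       0        |        1        | 1  |       1        | 1
Every row is 1, so the formula is a tautology.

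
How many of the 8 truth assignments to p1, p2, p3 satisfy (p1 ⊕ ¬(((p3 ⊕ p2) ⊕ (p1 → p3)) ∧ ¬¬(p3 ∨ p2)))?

  p1  |   p2  |   p3  ||   φ  
False | False | False ||  True
False | False |  True ||  True
False |  True | False ||  True
False |  True |  True || False
 True | False | False || False
 True | False |  True || False
 True |  True | False ||  True
 True |  True |  True ||  True
The formula is true on 5 of the 8 rows.

5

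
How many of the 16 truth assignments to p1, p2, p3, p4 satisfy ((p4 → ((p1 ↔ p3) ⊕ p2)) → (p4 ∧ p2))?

6

p1 | p2 | p3 | p4 || φ
1  | 1  | 1  | 1  || 1
1  | 1  | 1  | 0  || 0
1  | 1  | 0  | 1  || 1
1  | 1  | 0  | 0  || 0
1  | 0  | 1  | 1  || 0
1  | 0  | 1  | 0  || 0
1  | 0  | 0  | 1  || 1
1  | 0  | 0  | 0  || 0
0  | 1  | 1  | 1  || 1
0  | 1  | 1  | 0  || 0
0  | 1  | 0  | 1  || 1
0  | 1  | 0  | 0  || 0
0  | 0  | 1  | 1  || 1
0  | 0  | 1  | 0  || 0
0  | 0  | 0  | 1  || 0
0  | 0  | 0  | 0  || 0
The formula is true on 6 of the 16 rows.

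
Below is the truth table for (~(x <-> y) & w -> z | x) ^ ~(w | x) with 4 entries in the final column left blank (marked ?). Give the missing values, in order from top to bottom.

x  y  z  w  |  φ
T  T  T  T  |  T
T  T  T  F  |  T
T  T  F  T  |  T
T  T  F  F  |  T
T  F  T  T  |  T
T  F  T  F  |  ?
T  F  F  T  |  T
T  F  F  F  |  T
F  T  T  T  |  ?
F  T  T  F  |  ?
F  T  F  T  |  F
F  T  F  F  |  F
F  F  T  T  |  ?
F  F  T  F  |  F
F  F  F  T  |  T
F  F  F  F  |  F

Row x=T, y=F, z=T, w=F: (~(x <-> y) & w -> z | x) = T, ~(w | x) = F, so the formula = T.
Row x=F, y=T, z=T, w=T: (~(x <-> y) & w -> z | x) = T, ~(w | x) = F, so the formula = T.
Row x=F, y=T, z=T, w=F: (~(x <-> y) & w -> z | x) = T, ~(w | x) = T, so the formula = F.
Row x=F, y=F, z=T, w=T: (~(x <-> y) & w -> z | x) = T, ~(w | x) = F, so the formula = T.

T, T, F, T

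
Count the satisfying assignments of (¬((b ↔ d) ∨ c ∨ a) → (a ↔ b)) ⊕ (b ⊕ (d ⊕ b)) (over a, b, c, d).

a  b  c  d  |  (b ↔ d)  ((b ↔ d) ∨ c ∨ a)  ¬((b ↔ d) ∨ c ∨ a)  (a ↔ b)  (d ⊕ b)  (b ⊕ (d ⊕ b))  φ
F  F  F  F  |     T             T                  F              T        F           F        T
F  F  F  T  |     F             F                  T              T        T           T        F
F  F  T  F  |     T             T                  F              T        F           F        T
F  F  T  T  |     F             T                  F              T        T           T        F
F  T  F  F  |     F             F                  T              F        T           F        F
F  T  F  T  |     T             T                  F              F        F           T        F
F  T  T  F  |     F             T                  F              F        T           F        T
F  T  T  T  |     T             T                  F              F        F           T        F
T  F  F  F  |     T             T                  F              F        F           F        T
T  F  F  T  |     F             T                  F              F        T           T        F
T  F  T  F  |     T             T                  F              F        F           F        T
T  F  T  T  |     F             T                  F              F        T           T        F
T  T  F  F  |     F             T                  F              T        T           F        T
T  T  F  T  |     T             T                  F              T        F           T        F
T  T  T  F  |     F             T                  F              T        T           F        T
T  T  T  T  |     T             T                  F              T        F           T        F
The formula is true on 7 of the 16 rows.

7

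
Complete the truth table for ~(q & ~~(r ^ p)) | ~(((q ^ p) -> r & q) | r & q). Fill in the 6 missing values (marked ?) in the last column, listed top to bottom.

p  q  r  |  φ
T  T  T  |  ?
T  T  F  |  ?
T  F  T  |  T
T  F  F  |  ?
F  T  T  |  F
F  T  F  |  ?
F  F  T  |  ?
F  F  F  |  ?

Row p=T, q=T, r=T: ~(q & ~~(r ^ p)) = T, ~(((q ^ p) -> r & q) | r & q) = F, so the formula = T.
Row p=T, q=T, r=F: ~(q & ~~(r ^ p)) = F, ~(((q ^ p) -> r & q) | r & q) = F, so the formula = F.
Row p=T, q=F, r=F: ~(q & ~~(r ^ p)) = T, ~(((q ^ p) -> r & q) | r & q) = T, so the formula = T.
Row p=F, q=T, r=F: ~(q & ~~(r ^ p)) = T, ~(((q ^ p) -> r & q) | r & q) = T, so the formula = T.
Row p=F, q=F, r=T: ~(q & ~~(r ^ p)) = T, ~(((q ^ p) -> r & q) | r & q) = F, so the formula = T.
Row p=F, q=F, r=F: ~(q & ~~(r ^ p)) = T, ~(((q ^ p) -> r & q) | r & q) = F, so the formula = T.

T, F, T, T, T, T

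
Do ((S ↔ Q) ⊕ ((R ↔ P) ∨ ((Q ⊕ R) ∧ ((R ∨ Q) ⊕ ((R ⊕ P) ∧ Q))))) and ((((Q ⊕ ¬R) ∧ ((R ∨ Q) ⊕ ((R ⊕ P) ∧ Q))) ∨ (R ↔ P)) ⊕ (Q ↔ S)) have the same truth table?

not equivalent

P | Q | R | S || φ | ψ
0 | 0 | 0 | 0 || 0 | 0
0 | 0 | 0 | 1 || 1 | 1
0 | 0 | 1 | 0 || 0 | 1
0 | 0 | 1 | 1 || 1 | 0
0 | 1 | 0 | 0 || 1 | 1
0 | 1 | 0 | 1 || 0 | 0
0 | 1 | 1 | 0 || 0 | 0
0 | 1 | 1 | 1 || 1 | 1
1 | 0 | 0 | 0 || 1 | 1
1 | 0 | 0 | 1 || 0 | 0
1 | 0 | 1 | 0 || 0 | 0
1 | 0 | 1 | 1 || 1 | 1
1 | 1 | 0 | 0 || 0 | 0
1 | 1 | 0 | 1 || 1 | 1
1 | 1 | 1 | 0 || 1 | 1
1 | 1 | 1 | 1 || 0 | 0
The columns differ at P=0, Q=0, R=1, S=0 (φ=0, ψ=1), so they are not equivalent.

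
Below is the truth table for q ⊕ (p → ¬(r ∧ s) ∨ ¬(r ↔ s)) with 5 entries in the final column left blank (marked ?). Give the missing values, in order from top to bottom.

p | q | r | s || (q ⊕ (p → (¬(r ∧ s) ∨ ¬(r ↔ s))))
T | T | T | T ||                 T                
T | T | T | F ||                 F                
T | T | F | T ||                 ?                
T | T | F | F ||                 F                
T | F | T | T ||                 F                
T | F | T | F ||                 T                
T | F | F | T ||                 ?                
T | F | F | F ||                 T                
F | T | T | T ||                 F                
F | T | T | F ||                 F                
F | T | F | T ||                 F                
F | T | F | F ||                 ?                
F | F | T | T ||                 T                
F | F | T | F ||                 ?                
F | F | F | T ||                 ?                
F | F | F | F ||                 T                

Row p=T, q=T, r=F, s=T: (p → ¬(r ∧ s) ∨ ¬(r ↔ s)) = T, so (q ⊕ (p → (¬(r ∧ s) ∨ ¬(r ↔ s)))) = F.
Row p=T, q=F, r=F, s=T: (p → ¬(r ∧ s) ∨ ¬(r ↔ s)) = T, so (q ⊕ (p → (¬(r ∧ s) ∨ ¬(r ↔ s)))) = T.
Row p=F, q=T, r=F, s=F: (p → ¬(r ∧ s) ∨ ¬(r ↔ s)) = T, so (q ⊕ (p → (¬(r ∧ s) ∨ ¬(r ↔ s)))) = F.
Row p=F, q=F, r=T, s=F: (p → ¬(r ∧ s) ∨ ¬(r ↔ s)) = T, so (q ⊕ (p → (¬(r ∧ s) ∨ ¬(r ↔ s)))) = T.
Row p=F, q=F, r=F, s=T: (p → ¬(r ∧ s) ∨ ¬(r ↔ s)) = T, so (q ⊕ (p → (¬(r ∧ s) ∨ ¬(r ↔ s)))) = T.

F, T, F, T, T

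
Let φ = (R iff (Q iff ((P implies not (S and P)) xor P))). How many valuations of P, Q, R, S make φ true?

8

P | Q | R | S | (S and P) | not (S and P) | (P implies not (S and P)) | φ
- | - | - | - | --------- | ------------- | ------------------------- | -
T | T | T | T |     T     |       F       |             F             | T
T | T | T | F |     F     |       T       |             T             | F
T | T | F | T |     T     |       F       |             F             | F
T | T | F | F |     F     |       T       |             T             | T
T | F | T | T |     T     |       F       |             F             | F
T | F | T | F |     F     |       T       |             T             | T
T | F | F | T |     T     |       F       |             F             | T
T | F | F | F |     F     |       T       |             T             | F
F | T | T | T |     F     |       T       |             T             | T
F | T | T | F |     F     |       T       |             T             | T
F | T | F | T |     F     |       T       |             T             | F
F | T | F | F |     F     |       T       |             T             | F
F | F | T | T |     F     |       T       |             T             | F
F | F | T | F |     F     |       T       |             T             | F
F | F | F | T |     F     |       T       |             T             | T
F | F | F | F |     F     |       T       |             T             | T
The formula is true on 8 of the 16 rows.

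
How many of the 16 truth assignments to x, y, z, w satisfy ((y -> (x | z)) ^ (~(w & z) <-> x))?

x | y | z | w || φ
T | T | T | T || T
T | T | T | F || F
T | T | F | T || F
T | T | F | F || F
T | F | T | T || T
T | F | T | F || F
T | F | F | T || F
T | F | F | F || F
F | T | T | T || F
F | T | T | F || T
F | T | F | T || F
F | T | F | F || F
F | F | T | T || F
F | F | T | F || T
F | F | F | T || T
F | F | F | F || T
The formula is true on 6 of the 16 rows.

6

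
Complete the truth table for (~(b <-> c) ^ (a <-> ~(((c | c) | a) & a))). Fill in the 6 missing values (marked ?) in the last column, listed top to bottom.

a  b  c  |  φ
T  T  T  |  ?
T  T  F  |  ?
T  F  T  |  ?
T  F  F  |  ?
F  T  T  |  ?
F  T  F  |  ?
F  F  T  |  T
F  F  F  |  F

Row a=T, b=T, c=T: ~(b <-> c) = F, (a <-> ~(((c | c) | a) & a)) = F, so the formula = F.
Row a=T, b=T, c=F: ~(b <-> c) = T, (a <-> ~(((c | c) | a) & a)) = F, so the formula = T.
Row a=T, b=F, c=T: ~(b <-> c) = T, (a <-> ~(((c | c) | a) & a)) = F, so the formula = T.
Row a=T, b=F, c=F: ~(b <-> c) = F, (a <-> ~(((c | c) | a) & a)) = F, so the formula = F.
Row a=F, b=T, c=T: ~(b <-> c) = F, (a <-> ~(((c | c) | a) & a)) = F, so the formula = F.
Row a=F, b=T, c=F: ~(b <-> c) = T, (a <-> ~(((c | c) | a) & a)) = F, so the formula = T.

F, T, T, F, F, T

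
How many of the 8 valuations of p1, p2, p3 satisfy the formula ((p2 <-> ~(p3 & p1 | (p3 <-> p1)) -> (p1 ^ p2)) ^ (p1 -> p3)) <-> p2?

p1 | p2 | p3 | φ
-- | -- | -- | -
1  | 1  | 1  | 0
1  | 1  | 0  | 0
1  | 0  | 1  | 0
1  | 0  | 0  | 1
0  | 1  | 1  | 0
0  | 1  | 0  | 0
0  | 0  | 1  | 1
0  | 0  | 0  | 0
The formula is true on 2 of the 8 rows.

2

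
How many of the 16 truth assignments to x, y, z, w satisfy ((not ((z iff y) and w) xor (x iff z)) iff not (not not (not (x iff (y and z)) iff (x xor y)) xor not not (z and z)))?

x  y  z  w  |  φ
1  1  1  1  |  1
1  1  1  0  |  0
1  1  0  1  |  1
1  1  0  0  |  1
1  0  1  1  |  0
1  0  1  0  |  0
1  0  0  1  |  1
1  0  0  0  |  0
0  1  1  1  |  0
0  1  1  0  |  1
0  1  0  1  |  0
0  1  0  0  |  0
0  0  1  1  |  1
0  0  1  0  |  1
0  0  0  1  |  0
0  0  0  0  |  1
The formula is true on 8 of the 16 rows.

8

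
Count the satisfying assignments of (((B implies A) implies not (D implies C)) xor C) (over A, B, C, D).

A | B | C | D | (B implies A) | (D implies C) | not (D implies C) | φ
- | - | - | - | ------------- | ------------- | ----------------- | -
T | T | T | T |       T       |       T       |         F         | T
T | T | T | F |       T       |       T       |         F         | T
T | T | F | T |       T       |       F       |         T         | T
T | T | F | F |       T       |       T       |         F         | F
T | F | T | T |       T       |       T       |         F         | T
T | F | T | F |       T       |       T       |         F         | T
T | F | F | T |       T       |       F       |         T         | T
T | F | F | F |       T       |       T       |         F         | F
F | T | T | T |       F       |       T       |         F         | F
F | T | T | F |       F       |       T       |         F         | F
F | T | F | T |       F       |       F       |         T         | T
F | T | F | F |       F       |       T       |         F         | T
F | F | T | T |       T       |       T       |         F         | T
F | F | T | F |       T       |       T       |         F         | T
F | F | F | T |       T       |       F       |         T         | T
F | F | F | F |       T       |       T       |         F         | F
The formula is true on 11 of the 16 rows.

11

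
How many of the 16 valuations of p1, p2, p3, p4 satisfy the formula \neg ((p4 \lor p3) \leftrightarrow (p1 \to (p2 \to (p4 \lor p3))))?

3

p1  p2  p3  p4  |  φ
T   T   T   T   |  F
T   T   T   F   |  F
T   T   F   T   |  F
T   T   F   F   |  F
T   F   T   T   |  F
T   F   T   F   |  F
T   F   F   T   |  F
T   F   F   F   |  T
F   T   T   T   |  F
F   T   T   F   |  F
F   T   F   T   |  F
F   T   F   F   |  T
F   F   T   T   |  F
F   F   T   F   |  F
F   F   F   T   |  F
F   F   F   F   |  T
The formula is true on 3 of the 16 rows.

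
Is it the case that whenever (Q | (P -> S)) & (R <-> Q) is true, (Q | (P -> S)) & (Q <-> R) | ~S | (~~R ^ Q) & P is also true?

yes

  P   |   Q   |   R   |   S   ||   φ   |   ψ  
False | False | False | False ||  True |  True
False | False | False |  True ||  True |  True
False | False |  True | False || False |  True
False | False |  True |  True || False | False
False |  True | False | False || False |  True
False |  True | False |  True || False | False
False |  True |  True | False ||  True |  True
False |  True |  True |  True ||  True |  True
 True | False | False | False || False |  True
 True | False | False |  True ||  True |  True
 True | False |  True | False || False |  True
 True | False |  True |  True || False |  True
 True |  True | False | False || False |  True
 True |  True | False |  True || False |  True
 True |  True |  True | False ||  True |  True
 True |  True |  True |  True ||  True |  True
In every row where φ is true, ψ is also true, so φ ⊨ ψ.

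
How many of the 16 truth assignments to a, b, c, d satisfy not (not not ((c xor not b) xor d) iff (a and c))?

a | b | c | d || not b | (c xor not b) | ((c xor not b) xor d) | not ((c xor not b) xor d) | (a and c) | φ
1 | 1 | 1 | 1 ||   0   |       1       |           0           |             1             |     1     | 1
1 | 1 | 1 | 0 ||   0   |       1       |           1           |             0             |     1     | 0
1 | 1 | 0 | 1 ||   0   |       0       |           1           |             0             |     0     | 1
1 | 1 | 0 | 0 ||   0   |       0       |           0           |             1             |     0     | 0
1 | 0 | 1 | 1 ||   1   |       0       |           1           |             0             |     1     | 0
1 | 0 | 1 | 0 ||   1   |       0       |           0           |             1             |     1     | 1
1 | 0 | 0 | 1 ||   1   |       1       |           0           |             1             |     0     | 0
1 | 0 | 0 | 0 ||   1   |       1       |           1           |             0             |     0     | 1
0 | 1 | 1 | 1 ||   0   |       1       |           0           |             1             |     0     | 0
0 | 1 | 1 | 0 ||   0   |       1       |           1           |             0             |     0     | 1
0 | 1 | 0 | 1 ||   0   |       0       |           1           |             0             |     0     | 1
0 | 1 | 0 | 0 ||   0   |       0       |           0           |             1             |     0     | 0
0 | 0 | 1 | 1 ||   1   |       0       |           1           |             0             |     0     | 1
0 | 0 | 1 | 0 ||   1   |       0       |           0           |             1             |     0     | 0
0 | 0 | 0 | 1 ||   1   |       1       |           0           |             1             |     0     | 0
0 | 0 | 0 | 0 ||   1   |       1       |           1           |             0             |     0     | 1
The formula is true on 8 of the 16 rows.

8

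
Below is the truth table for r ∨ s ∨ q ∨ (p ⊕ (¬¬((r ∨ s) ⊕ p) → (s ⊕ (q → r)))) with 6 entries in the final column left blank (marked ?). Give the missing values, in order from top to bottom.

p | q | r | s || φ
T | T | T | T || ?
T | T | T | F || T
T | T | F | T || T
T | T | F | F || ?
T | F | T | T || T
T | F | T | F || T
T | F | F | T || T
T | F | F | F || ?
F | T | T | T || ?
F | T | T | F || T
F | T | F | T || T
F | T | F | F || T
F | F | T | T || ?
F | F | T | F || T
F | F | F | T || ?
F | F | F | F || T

T, T, F, T, T, T

Row p=T, q=T, r=T, s=T: (r ∨ s ∨ q) = T, (p ⊕ (¬¬((r ∨ s) ⊕ p) → (s ⊕ (q → r)))) = F, so the formula = T.
Row p=T, q=T, r=F, s=F: (r ∨ s ∨ q) = T, (p ⊕ (¬¬((r ∨ s) ⊕ p) → (s ⊕ (q → r)))) = T, so the formula = T.
Row p=T, q=F, r=F, s=F: (r ∨ s ∨ q) = F, (p ⊕ (¬¬((r ∨ s) ⊕ p) → (s ⊕ (q → r)))) = F, so the formula = F.
Row p=F, q=T, r=T, s=T: (r ∨ s ∨ q) = T, (p ⊕ (¬¬((r ∨ s) ⊕ p) → (s ⊕ (q → r)))) = F, so the formula = T.
Row p=F, q=F, r=T, s=T: (r ∨ s ∨ q) = T, (p ⊕ (¬¬((r ∨ s) ⊕ p) → (s ⊕ (q → r)))) = F, so the formula = T.
Row p=F, q=F, r=F, s=T: (r ∨ s ∨ q) = T, (p ⊕ (¬¬((r ∨ s) ⊕ p) → (s ⊕ (q → r)))) = F, so the formula = T.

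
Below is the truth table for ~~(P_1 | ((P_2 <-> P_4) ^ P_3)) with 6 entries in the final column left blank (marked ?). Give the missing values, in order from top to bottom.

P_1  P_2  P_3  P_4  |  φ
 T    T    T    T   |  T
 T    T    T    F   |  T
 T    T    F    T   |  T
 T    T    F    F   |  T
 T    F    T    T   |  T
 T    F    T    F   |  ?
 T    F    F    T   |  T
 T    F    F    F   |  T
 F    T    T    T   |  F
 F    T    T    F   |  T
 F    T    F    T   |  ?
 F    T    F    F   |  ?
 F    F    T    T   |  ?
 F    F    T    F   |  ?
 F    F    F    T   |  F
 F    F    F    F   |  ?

Row P_1=T, P_2=F, P_3=T, P_4=F: (P_1 | ((P_2 <-> P_4) ^ P_3)) = T, ~(P_1 | ((P_2 <-> P_4) ^ P_3)) = F, so the formula = T.
Row P_1=F, P_2=T, P_3=F, P_4=T: (P_1 | ((P_2 <-> P_4) ^ P_3)) = T, ~(P_1 | ((P_2 <-> P_4) ^ P_3)) = F, so the formula = T.
Row P_1=F, P_2=T, P_3=F, P_4=F: (P_1 | ((P_2 <-> P_4) ^ P_3)) = F, ~(P_1 | ((P_2 <-> P_4) ^ P_3)) = T, so the formula = F.
Row P_1=F, P_2=F, P_3=T, P_4=T: (P_1 | ((P_2 <-> P_4) ^ P_3)) = T, ~(P_1 | ((P_2 <-> P_4) ^ P_3)) = F, so the formula = T.
Row P_1=F, P_2=F, P_3=T, P_4=F: (P_1 | ((P_2 <-> P_4) ^ P_3)) = F, ~(P_1 | ((P_2 <-> P_4) ^ P_3)) = T, so the formula = F.
Row P_1=F, P_2=F, P_3=F, P_4=F: (P_1 | ((P_2 <-> P_4) ^ P_3)) = T, ~(P_1 | ((P_2 <-> P_4) ^ P_3)) = F, so the formula = T.

T, T, F, T, F, T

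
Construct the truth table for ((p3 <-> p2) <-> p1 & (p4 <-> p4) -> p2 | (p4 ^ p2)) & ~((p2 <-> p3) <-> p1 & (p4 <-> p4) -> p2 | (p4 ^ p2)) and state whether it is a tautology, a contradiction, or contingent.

contradiction

p1 | p2 | p3 | p4 || φ
1  | 1  | 1  | 1  || 0
1  | 1  | 1  | 0  || 0
1  | 1  | 0  | 1  || 0
1  | 1  | 0  | 0  || 0
1  | 0  | 1  | 1  || 0
1  | 0  | 1  | 0  || 0
1  | 0  | 0  | 1  || 0
1  | 0  | 0  | 0  || 0
0  | 1  | 1  | 1  || 0
0  | 1  | 1  | 0  || 0
0  | 1  | 0  | 1  || 0
0  | 1  | 0  | 0  || 0
0  | 0  | 1  | 1  || 0
0  | 0  | 1  | 0  || 0
0  | 0  | 0  | 1  || 0
0  | 0  | 0  | 0  || 0
Every row is 0, so the formula is a contradiction.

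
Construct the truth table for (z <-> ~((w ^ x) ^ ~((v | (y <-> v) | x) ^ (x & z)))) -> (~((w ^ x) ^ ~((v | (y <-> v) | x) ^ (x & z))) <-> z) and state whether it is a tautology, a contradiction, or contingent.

x  y  z  w  v  |  φ
T  T  T  T  T  |  T
T  T  T  T  F  |  T
T  T  T  F  T  |  T
T  T  T  F  F  |  T
T  T  F  T  T  |  T
T  T  F  T  F  |  T
T  T  F  F  T  |  T
T  T  F  F  F  |  T
T  F  T  T  T  |  T
T  F  T  T  F  |  T
T  F  T  F  T  |  T
T  F  T  F  F  |  T
T  F  F  T  T  |  T
T  F  F  T  F  |  T
T  F  F  F  T  |  T
T  F  F  F  F  |  T
F  T  T  T  T  |  T
F  T  T  T  F  |  T
F  T  T  F  T  |  T
F  T  T  F  F  |  T
F  T  F  T  T  |  T
F  T  F  T  F  |  T
F  T  F  F  T  |  T
F  T  F  F  F  |  T
F  F  T  T  T  |  T
F  F  T  T  F  |  T
F  F  T  F  T  |  T
F  F  T  F  F  |  T
F  F  F  T  T  |  T
F  F  F  T  F  |  T
F  F  F  F  T  |  T
F  F  F  F  F  |  T
Every row is T, so the formula is a tautology.

tautology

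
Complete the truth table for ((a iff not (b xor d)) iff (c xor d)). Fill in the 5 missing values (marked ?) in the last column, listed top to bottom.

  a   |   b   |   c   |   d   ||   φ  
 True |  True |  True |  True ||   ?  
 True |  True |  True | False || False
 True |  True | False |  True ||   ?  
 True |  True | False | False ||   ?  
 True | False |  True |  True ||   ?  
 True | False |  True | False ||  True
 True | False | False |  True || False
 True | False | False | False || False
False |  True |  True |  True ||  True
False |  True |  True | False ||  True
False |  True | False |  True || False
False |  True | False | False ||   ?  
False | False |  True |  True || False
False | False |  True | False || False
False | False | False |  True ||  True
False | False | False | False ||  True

Row a=True, b=True, c=True, d=True: (a iff not (b xor d)) = True, (c xor d) = False, so the formula = False.
Row a=True, b=True, c=False, d=True: (a iff not (b xor d)) = True, (c xor d) = True, so the formula = True.
Row a=True, b=True, c=False, d=False: (a iff not (b xor d)) = False, (c xor d) = False, so the formula = True.
Row a=True, b=False, c=True, d=True: (a iff not (b xor d)) = False, (c xor d) = False, so the formula = True.
Row a=False, b=True, c=False, d=False: (a iff not (b xor d)) = True, (c xor d) = False, so the formula = False.

False, True, True, True, False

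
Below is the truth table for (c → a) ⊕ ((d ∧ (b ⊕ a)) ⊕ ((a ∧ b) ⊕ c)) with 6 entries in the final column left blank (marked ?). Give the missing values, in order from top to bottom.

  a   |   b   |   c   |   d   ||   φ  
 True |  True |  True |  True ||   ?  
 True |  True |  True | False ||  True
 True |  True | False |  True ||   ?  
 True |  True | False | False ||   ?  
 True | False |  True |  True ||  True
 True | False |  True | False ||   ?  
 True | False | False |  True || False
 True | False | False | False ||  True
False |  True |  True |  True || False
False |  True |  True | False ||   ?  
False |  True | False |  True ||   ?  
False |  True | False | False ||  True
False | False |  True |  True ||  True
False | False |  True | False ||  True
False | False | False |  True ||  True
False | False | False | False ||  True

True, False, False, False, True, False

Row a=True, b=True, c=True, d=True: (c → a) = True, ((d ∧ (b ⊕ a)) ⊕ ((a ∧ b) ⊕ c)) = False, so the formula = True.
Row a=True, b=True, c=False, d=True: (c → a) = True, ((d ∧ (b ⊕ a)) ⊕ ((a ∧ b) ⊕ c)) = True, so the formula = False.
Row a=True, b=True, c=False, d=False: (c → a) = True, ((d ∧ (b ⊕ a)) ⊕ ((a ∧ b) ⊕ c)) = True, so the formula = False.
Row a=True, b=False, c=True, d=False: (c → a) = True, ((d ∧ (b ⊕ a)) ⊕ ((a ∧ b) ⊕ c)) = True, so the formula = False.
Row a=False, b=True, c=True, d=False: (c → a) = False, ((d ∧ (b ⊕ a)) ⊕ ((a ∧ b) ⊕ c)) = True, so the formula = True.
Row a=False, b=True, c=False, d=True: (c → a) = True, ((d ∧ (b ⊕ a)) ⊕ ((a ∧ b) ⊕ c)) = True, so the formula = False.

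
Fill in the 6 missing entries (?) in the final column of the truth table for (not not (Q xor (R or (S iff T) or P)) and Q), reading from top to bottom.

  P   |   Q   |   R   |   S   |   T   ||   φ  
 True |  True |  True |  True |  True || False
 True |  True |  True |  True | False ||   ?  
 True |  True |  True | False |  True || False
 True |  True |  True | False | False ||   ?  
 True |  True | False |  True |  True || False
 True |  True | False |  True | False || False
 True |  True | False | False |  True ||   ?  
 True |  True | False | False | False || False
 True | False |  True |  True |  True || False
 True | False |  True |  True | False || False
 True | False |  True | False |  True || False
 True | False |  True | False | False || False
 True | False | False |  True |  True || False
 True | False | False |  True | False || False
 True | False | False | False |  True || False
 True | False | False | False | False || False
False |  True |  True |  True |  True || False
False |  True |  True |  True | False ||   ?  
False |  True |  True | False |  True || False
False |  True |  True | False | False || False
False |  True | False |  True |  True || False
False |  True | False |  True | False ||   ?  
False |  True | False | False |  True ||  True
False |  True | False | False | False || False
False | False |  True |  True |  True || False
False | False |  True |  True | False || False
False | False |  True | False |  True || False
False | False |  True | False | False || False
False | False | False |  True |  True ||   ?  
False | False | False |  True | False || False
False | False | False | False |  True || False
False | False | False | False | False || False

False, False, False, False, True, False

Row P=True, Q=True, R=True, S=True, T=False: not not (Q xor (R or (S iff T) or P)) = False, so the formula = False.
Row P=True, Q=True, R=True, S=False, T=False: not not (Q xor (R or (S iff T) or P)) = False, so the formula = False.
Row P=True, Q=True, R=False, S=False, T=True: not not (Q xor (R or (S iff T) or P)) = False, so the formula = False.
Row P=False, Q=True, R=True, S=True, T=False: not not (Q xor (R or (S iff T) or P)) = False, so the formula = False.
Row P=False, Q=True, R=False, S=True, T=False: not not (Q xor (R or (S iff T) or P)) = True, so the formula = True.
Row P=False, Q=False, R=False, S=True, T=True: not not (Q xor (R or (S iff T) or P)) = True, so the formula = False.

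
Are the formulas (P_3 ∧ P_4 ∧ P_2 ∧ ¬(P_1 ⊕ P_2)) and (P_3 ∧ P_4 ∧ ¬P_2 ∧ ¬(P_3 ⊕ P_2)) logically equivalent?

not equivalent

P_1 | P_2 | P_3 | P_4 || φ | ψ
 F  |  F  |  F  |  F  || F | F
 F  |  F  |  F  |  T  || F | F
 F  |  F  |  T  |  F  || F | F
 F  |  F  |  T  |  T  || F | F
 F  |  T  |  F  |  F  || F | F
 F  |  T  |  F  |  T  || F | F
 F  |  T  |  T  |  F  || F | F
 F  |  T  |  T  |  T  || F | F
 T  |  F  |  F  |  F  || F | F
 T  |  F  |  F  |  T  || F | F
 T  |  F  |  T  |  F  || F | F
 T  |  F  |  T  |  T  || F | F
 T  |  T  |  F  |  F  || F | F
 T  |  T  |  F  |  T  || F | F
 T  |  T  |  T  |  F  || F | F
 T  |  T  |  T  |  T  || T | F
The columns differ at P_1=T, P_2=T, P_3=T, P_4=T (φ=T, ψ=F), so they are not equivalent.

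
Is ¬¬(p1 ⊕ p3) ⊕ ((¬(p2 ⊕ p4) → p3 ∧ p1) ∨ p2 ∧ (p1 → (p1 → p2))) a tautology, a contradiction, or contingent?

p1  p2  p3  p4  |  φ
T   T   T   T   |  T
T   T   T   F   |  T
T   T   F   T   |  F
T   T   F   F   |  F
T   F   T   T   |  T
T   F   T   F   |  T
T   F   F   T   |  F
T   F   F   F   |  T
F   T   T   T   |  F
F   T   T   F   |  F
F   T   F   T   |  T
F   T   F   F   |  T
F   F   T   T   |  F
F   F   T   F   |  T
F   F   F   T   |  T
F   F   F   F   |  F
9 of 16 rows are T, so the formula is contingent.

contingent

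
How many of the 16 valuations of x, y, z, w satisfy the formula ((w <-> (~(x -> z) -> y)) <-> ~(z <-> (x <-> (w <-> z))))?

10

x  y  z  w  |  φ
0  0  0  0  |  1
0  0  0  1  |  1
0  0  1  0  |  1
0  0  1  1  |  1
0  1  0  0  |  1
0  1  0  1  |  1
0  1  1  0  |  1
0  1  1  1  |  1
1  0  0  0  |  1
1  0  0  1  |  1
1  0  1  0  |  0
1  0  1  1  |  0
1  1  0  0  |  0
1  1  0  1  |  0
1  1  1  0  |  0
1  1  1  1  |  0
The formula is true on 10 of the 16 rows.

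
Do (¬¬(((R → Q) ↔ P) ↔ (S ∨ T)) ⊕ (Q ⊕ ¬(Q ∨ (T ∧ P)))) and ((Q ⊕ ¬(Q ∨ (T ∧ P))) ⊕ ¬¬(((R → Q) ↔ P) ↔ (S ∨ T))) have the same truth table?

  P   |   Q   |   R   |   S   |   T   ||   φ   |   ψ  
 True |  True |  True |  True |  True || False | False
 True |  True |  True |  True | False || False | False
 True |  True |  True | False |  True || False | False
 True |  True |  True | False | False ||  True |  True
 True |  True | False |  True |  True || False | False
 True |  True | False |  True | False || False | False
 True |  True | False | False |  True || False | False
 True |  True | False | False | False ||  True |  True
 True | False |  True |  True |  True || False | False
 True | False |  True |  True | False ||  True |  True
 True | False |  True | False |  True || False | False
 True | False |  True | False | False || False | False
 True | False | False |  True |  True ||  True |  True
 True | False | False |  True | False || False | False
 True | False | False | False |  True ||  True |  True
 True | False | False | False | False ||  True |  True
False |  True |  True |  True |  True ||  True |  True
False |  True |  True |  True | False ||  True |  True
False |  True |  True | False |  True ||  True |  True
False |  True |  True | False | False || False | False
False |  True | False |  True |  True ||  True |  True
False |  True | False |  True | False ||  True |  True
False |  True | False | False |  True ||  True |  True
False |  True | False | False | False || False | False
False | False |  True |  True |  True || False | False
False | False |  True |  True | False || False | False
False | False |  True | False |  True || False | False
False | False |  True | False | False ||  True |  True
False | False | False |  True |  True ||  True |  True
False | False | False |  True | False ||  True |  True
False | False | False | False |  True ||  True |  True
False | False | False | False | False || False | False
The columns for φ and ψ agree on every row, so they are logically equivalent.

equivalent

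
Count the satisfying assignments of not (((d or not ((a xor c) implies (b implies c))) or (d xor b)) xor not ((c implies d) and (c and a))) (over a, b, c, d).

a | b | c | d || (a xor c) | (b implies c) | (d xor b) | (c implies d) | (c and a) | φ
1 | 1 | 1 | 1 ||     0     |       1       |     0     |       1       |     1     | 0
1 | 1 | 1 | 0 ||     0     |       1       |     1     |       0       |     1     | 1
1 | 1 | 0 | 1 ||     1     |       0       |     0     |       1       |     0     | 1
1 | 1 | 0 | 0 ||     1     |       0       |     1     |       1       |     0     | 1
1 | 0 | 1 | 1 ||     0     |       1       |     1     |       1       |     1     | 0
1 | 0 | 1 | 0 ||     0     |       1       |     0     |       0       |     1     | 0
1 | 0 | 0 | 1 ||     1     |       1       |     1     |       1       |     0     | 1
1 | 0 | 0 | 0 ||     1     |       1       |     0     |       1       |     0     | 0
0 | 1 | 1 | 1 ||     1     |       1       |     0     |       1       |     0     | 1
0 | 1 | 1 | 0 ||     1     |       1       |     1     |       0       |     0     | 1
0 | 1 | 0 | 1 ||     0     |       0       |     0     |       1       |     0     | 1
0 | 1 | 0 | 0 ||     0     |       0       |     1     |       1       |     0     | 1
0 | 0 | 1 | 1 ||     1     |       1       |     1     |       1       |     0     | 1
0 | 0 | 1 | 0 ||     1     |       1       |     0     |       0       |     0     | 0
0 | 0 | 0 | 1 ||     0     |       1       |     1     |       1       |     0     | 1
0 | 0 | 0 | 0 ||     0     |       1       |     0     |       1       |     0     | 0
The formula is true on 10 of the 16 rows.

10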